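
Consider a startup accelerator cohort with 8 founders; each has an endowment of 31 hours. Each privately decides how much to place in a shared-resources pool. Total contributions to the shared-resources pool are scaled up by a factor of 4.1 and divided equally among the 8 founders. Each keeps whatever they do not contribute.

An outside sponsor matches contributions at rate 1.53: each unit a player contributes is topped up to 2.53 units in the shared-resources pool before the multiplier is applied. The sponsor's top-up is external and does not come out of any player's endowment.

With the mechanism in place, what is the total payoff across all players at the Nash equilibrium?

2572.50 hours

The effective private return per unit is now 4.1 × 2.53 / 8 = 1.2966 > 1, so every player's dominant strategy flips to full contribution.
At the Nash equilibrium everyone contributes 31. Group total payoff = 4.1 × 2.53 × 248 = 2572.50.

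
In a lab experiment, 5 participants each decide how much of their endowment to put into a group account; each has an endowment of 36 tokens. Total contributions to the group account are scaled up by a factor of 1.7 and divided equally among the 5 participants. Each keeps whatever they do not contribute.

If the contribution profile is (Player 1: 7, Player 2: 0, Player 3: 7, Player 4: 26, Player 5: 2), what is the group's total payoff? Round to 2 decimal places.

Total contributed: 7 + 0 + 7 + 26 + 2 = 42; total kept: 5 × 36 − 42 = 138.
The group account pays out 1.7 × 42 = 71.40 in aggregate.
Group total = 138 + 71.40 = 209.40.

209.40 tokens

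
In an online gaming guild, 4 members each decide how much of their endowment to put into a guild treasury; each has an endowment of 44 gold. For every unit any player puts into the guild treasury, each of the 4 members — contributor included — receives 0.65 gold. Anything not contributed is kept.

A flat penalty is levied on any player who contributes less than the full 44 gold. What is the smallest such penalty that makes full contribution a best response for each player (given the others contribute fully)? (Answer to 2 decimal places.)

Given the others contribute fully, the best deviation is to contribute 0 (any partial contribution still incurs the fine and gives up units whose private return 0.65 is below 1).
Deviating from 44 to 0 saves 44 gold but forfeits the deviator's share of the drop in the guild treasury: 0.65 × 44 = 28.60.
So the deviation gain is 44 − 28.60 = 15.40, and the fine must be at least 15.40 gold to wipe it out.

15.40 gold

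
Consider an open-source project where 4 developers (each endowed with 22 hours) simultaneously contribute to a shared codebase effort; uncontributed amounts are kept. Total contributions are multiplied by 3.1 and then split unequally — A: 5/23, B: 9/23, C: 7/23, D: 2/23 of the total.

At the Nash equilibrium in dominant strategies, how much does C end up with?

42.76 hours

A player with share s gets back 3.1·s per unit contributed, so full contribution is dominant for anyone with s > 1/3.1 = 0.3226 and zero contribution is dominant for anyone below.
The only share above 0.3226 is B's 9/23, contributing 22; the remaining 3 contribute 0. Total contributed: 22.
C keeps 22 and receives 3.1 × 22 × 7/23 = 20.76 from the shared codebase effort, for a payoff of 42.76.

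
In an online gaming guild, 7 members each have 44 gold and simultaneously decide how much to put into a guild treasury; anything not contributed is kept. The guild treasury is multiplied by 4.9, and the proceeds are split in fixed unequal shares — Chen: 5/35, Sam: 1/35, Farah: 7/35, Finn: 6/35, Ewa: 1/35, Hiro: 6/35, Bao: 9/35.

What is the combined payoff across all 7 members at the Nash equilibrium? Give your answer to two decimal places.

Each unit j contributes comes back to j as 4.9 × (j's share), so j prefers to contribute only if that share exceeds 1/4.9 = 0.2041; otherwise keeping the unit dominates.
Bao alone (share 9/35) is above the threshold, contributing 44; the remaining 6 contribute 0. Total contributed: 44.
The guild treasury pays out 4.9 × 44 = 215.60 in total (split across the unequal shares, but the aggregate is all that matters for the group sum).
The 6 free-riders keep 44 each, adding 264. Group total = 264 + 215.60 = 479.60.

479.60 gold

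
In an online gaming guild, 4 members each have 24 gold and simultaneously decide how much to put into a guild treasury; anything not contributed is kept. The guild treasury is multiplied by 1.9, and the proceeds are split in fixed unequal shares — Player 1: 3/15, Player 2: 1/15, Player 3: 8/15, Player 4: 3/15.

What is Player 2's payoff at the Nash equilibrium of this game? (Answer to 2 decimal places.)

27.04 gold

Each unit j contributes comes back to j as 1.9 × (j's share), so j prefers to contribute only if that share exceeds 1/1.9 = 0.5263; otherwise keeping the unit dominates.
Player 3 alone (share 8/15) is above the threshold, contributing 24; the remaining 3 contribute 0. Total contributed: 24.
Player 2 keeps 24 and receives 1.9 × 24 × 1/15 = 3.04 from the guild treasury, for a payoff of 27.04.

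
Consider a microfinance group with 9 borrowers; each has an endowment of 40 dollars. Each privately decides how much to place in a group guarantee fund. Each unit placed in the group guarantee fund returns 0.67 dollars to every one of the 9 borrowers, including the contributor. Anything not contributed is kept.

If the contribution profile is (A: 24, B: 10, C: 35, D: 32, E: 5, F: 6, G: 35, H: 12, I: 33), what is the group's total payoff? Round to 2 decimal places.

Total contributed: 24 + 10 + 35 + 32 + 5 + 6 + 35 + 12 + 33 = 192; total kept: 9 × 40 − 192 = 168.
The group guarantee fund pays out 0.67 × 9 × 192 = 1157.76 in aggregate.
Group total = 168 + 1157.76 = 1325.76.

1325.76 dollars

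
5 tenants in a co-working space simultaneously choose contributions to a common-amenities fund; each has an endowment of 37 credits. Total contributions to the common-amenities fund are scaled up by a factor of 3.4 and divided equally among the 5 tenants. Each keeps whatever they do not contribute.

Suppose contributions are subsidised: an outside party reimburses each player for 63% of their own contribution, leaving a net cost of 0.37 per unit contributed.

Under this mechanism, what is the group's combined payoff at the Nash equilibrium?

With the mechanism, a contributed unit returns (3.4/5) / 0.37 = 1.8378 per unit of net cost to the contributor — now above 1 — so contributing fully is weakly dominant for every player.
So the Nash equilibrium is full contribution by all 5; the group earns 5 × (37 × 0.63 + 3.4 × 37) = 745.55.

745.55 credits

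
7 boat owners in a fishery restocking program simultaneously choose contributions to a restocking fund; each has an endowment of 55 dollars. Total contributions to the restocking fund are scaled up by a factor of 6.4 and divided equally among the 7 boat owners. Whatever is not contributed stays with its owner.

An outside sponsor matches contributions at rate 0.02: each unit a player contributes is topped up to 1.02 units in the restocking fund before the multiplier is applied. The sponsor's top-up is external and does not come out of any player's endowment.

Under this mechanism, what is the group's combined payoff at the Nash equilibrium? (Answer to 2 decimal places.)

385.00 dollars

With the mechanism, a contributed unit returns 6.4 × 1.02 / 7 = 0.9326 per unit of net cost — still below 1 — so contributing 0 remains dominant for every player.
Everyone keeps their endowment and the group total is 7 × 55 = 385.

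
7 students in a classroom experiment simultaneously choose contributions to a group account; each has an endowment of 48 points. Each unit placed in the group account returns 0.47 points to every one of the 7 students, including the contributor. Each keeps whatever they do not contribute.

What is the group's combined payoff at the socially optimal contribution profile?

1105.44 points

Each contributed unit returns 3.290 to the group as a whole (0.47 to each of 7 players), which exceeds 1, so the social optimum is full contribution: group total = 3.290 × 336 = 1105.44.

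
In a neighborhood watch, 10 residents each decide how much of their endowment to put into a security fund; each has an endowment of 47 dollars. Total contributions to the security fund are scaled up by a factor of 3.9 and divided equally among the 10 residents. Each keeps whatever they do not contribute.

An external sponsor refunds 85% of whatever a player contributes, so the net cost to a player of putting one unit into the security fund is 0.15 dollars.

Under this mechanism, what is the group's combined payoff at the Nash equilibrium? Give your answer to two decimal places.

2232.50 dollars

With the mechanism, a contributed unit returns (3.9/10) / 0.15 = 2.6000 per unit of net cost to the contributor — now above 1 — so contributing fully is weakly dominant for every player.
So the Nash equilibrium is full contribution by all 10; the group earns 10 × (47 × 0.85 + 3.9 × 47) = 2232.50.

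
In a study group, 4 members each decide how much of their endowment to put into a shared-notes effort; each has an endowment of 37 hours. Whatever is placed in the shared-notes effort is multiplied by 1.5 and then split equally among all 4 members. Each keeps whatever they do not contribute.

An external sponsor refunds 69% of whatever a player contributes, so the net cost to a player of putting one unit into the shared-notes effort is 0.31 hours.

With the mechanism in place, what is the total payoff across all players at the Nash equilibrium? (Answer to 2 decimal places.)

324.12 hours

Under the mechanism each unit contributed yields (1.5/4) / 0.31 = 1.2097 back to its contributor per unit of net cost, which exceeds 1, making full contribution the dominant choice for everyone.
So the Nash equilibrium is full contribution by all 4; the group earns 4 × (37 × 0.69 + 1.5 × 37) = 324.12.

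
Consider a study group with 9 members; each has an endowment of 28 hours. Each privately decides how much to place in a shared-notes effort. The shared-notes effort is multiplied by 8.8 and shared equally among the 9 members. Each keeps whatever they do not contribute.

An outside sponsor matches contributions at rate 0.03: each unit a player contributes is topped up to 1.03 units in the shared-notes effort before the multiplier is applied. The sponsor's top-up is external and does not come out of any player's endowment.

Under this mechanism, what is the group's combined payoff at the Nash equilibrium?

The effective private return per unit is now 8.8 × 1.03 / 9 = 1.0071 > 1, so every player's dominant strategy flips to full contribution.
At the Nash equilibrium everyone contributes 28. Group total payoff = 8.8 × 1.03 × 252 = 2284.13.

2284.13 hours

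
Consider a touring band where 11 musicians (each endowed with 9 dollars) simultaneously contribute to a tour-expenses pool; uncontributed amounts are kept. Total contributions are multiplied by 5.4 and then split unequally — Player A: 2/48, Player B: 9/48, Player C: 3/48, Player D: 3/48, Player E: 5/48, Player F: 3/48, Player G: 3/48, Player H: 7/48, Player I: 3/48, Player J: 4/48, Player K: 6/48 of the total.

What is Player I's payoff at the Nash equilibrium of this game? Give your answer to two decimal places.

A player with share s gets back 5.4·s per unit contributed, so full contribution is dominant for anyone with s > 1/5.4 = 0.1852 and zero contribution is dominant for anyone below.
Player B alone (share 9/48) is above the threshold, contributing 9; the remaining 10 contribute 0. Total contributed: 9.
Player I keeps 9 and receives 5.4 × 9 × 3/48 = 3.04 from the tour-expenses pool, for a payoff of 12.04.

12.04 dollars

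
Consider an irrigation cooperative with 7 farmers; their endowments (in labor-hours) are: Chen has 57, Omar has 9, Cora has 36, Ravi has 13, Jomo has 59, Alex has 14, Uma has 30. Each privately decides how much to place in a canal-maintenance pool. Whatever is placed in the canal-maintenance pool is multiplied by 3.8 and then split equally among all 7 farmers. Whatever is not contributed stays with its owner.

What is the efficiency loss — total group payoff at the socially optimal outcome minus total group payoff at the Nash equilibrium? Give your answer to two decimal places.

610.40 labor-hours

The private return per contributed unit is 3.8/7 = 0.5429 < 1 for every player regardless of endowment, so the Nash equilibrium is zero contribution and the group total is Σ E_j = 57 + 9 + 36 + 13 + 59 + 14 + 30 = 218.
Each contributed unit returns 3.800 to the group, so the social optimum is full contribution by everyone: group total = 3.800 × 218 = 828.40.
Efficiency loss = (3.800 − 1) × 218 = 610.40.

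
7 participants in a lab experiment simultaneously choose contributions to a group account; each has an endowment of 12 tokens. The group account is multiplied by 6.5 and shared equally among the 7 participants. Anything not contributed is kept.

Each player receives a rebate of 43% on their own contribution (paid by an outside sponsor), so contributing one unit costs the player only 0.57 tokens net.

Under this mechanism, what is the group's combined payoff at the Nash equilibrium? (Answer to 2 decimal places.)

Under the mechanism each unit contributed yields (6.5/7) / 0.57 = 1.6291 back to its contributor per unit of net cost, which exceeds 1, making full contribution the dominant choice for everyone.
At the Nash equilibrium everyone contributes 12. Group total payoff = 7 × (12 × 0.43 + 6.5 × 12) = 582.12.

582.12 tokens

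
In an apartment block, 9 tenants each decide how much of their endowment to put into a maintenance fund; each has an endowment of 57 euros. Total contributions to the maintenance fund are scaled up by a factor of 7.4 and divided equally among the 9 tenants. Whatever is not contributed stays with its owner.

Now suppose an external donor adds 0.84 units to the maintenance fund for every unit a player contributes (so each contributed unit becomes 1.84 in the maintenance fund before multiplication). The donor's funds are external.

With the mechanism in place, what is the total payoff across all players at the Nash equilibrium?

With the mechanism, a contributed unit returns 7.4 × 1.84 / 9 = 1.5129 per unit of net cost to the contributor — now above 1 — so contributing fully is weakly dominant for every player.
At the Nash equilibrium everyone contributes 57. Group total payoff = 7.4 × 1.84 × 513 = 6985.01.

6985.01 euros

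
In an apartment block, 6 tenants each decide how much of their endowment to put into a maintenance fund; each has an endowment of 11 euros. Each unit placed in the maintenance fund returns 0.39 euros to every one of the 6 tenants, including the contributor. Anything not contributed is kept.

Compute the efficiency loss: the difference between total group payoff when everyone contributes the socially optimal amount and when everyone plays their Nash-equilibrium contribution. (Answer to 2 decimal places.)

The private return per contributed unit is 0.39 < 1, so contributing 0 is dominant for every player. At the Nash equilibrium everyone keeps their 11, and the group total is 6 × 11 = 66.
Each contributed unit returns 2.340 to the group as a whole (0.39 to each of 6 players), which exceeds 1, so the social optimum is full contribution: group total = 2.340 × 66 = 154.44.
Efficiency loss = 154.44 − 66 = 88.44.

88.44 euros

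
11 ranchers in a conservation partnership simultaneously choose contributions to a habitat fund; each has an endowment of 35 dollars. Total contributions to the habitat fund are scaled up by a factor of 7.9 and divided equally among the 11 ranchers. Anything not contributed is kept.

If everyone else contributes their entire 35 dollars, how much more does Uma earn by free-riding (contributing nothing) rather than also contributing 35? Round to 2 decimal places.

Switching from a contribution of 35 to 0 lets Uma keep an extra 35 dollars, but lowers the habitat fund by 35, which costs Uma their own share of that drop: 7.9/11 × 35 = 25.14.
Net gain = 35 − 25.14 = 9.86. The private return per contributed unit (0.7182) is below 1, so free-riding is indeed the best response regardless of what the others do.

9.86 dollars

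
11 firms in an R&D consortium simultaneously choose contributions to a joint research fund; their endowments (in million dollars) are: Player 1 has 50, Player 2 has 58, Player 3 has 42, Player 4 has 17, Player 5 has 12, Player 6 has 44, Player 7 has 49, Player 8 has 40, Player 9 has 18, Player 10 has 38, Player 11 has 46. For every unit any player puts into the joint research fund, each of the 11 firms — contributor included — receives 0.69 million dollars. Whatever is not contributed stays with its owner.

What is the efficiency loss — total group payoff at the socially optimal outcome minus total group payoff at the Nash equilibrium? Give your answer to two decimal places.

The private return per contributed unit is 0.69 < 1 for everyone, so the Nash equilibrium is zero contribution and the group total is Σ E_j = 50 + 58 + 42 + 17 + 12 + 44 + 49 + 40 + 18 + 38 + 46 = 414.
Each contributed unit returns 7.590 to the group, so the social optimum is full contribution by everyone: group total = 7.590 × 414 = 3142.26.
Efficiency loss = (7.590 − 1) × 414 = 2728.26.

2728.26 million dollars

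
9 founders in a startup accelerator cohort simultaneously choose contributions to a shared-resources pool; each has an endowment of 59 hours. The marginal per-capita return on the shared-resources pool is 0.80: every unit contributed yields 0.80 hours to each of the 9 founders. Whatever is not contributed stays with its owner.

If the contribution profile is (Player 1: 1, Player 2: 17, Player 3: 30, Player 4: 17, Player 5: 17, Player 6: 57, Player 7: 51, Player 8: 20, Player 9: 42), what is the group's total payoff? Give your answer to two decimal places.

2093.40 hours

Total contributed: 1 + 17 + 30 + 17 + 17 + 57 + 51 + 20 + 42 = 252; total kept: 9 × 59 − 252 = 279.
The shared-resources pool pays out 0.80 × 9 × 252 = 1814.40 in aggregate.
Group total = 279 + 1814.40 = 2093.40.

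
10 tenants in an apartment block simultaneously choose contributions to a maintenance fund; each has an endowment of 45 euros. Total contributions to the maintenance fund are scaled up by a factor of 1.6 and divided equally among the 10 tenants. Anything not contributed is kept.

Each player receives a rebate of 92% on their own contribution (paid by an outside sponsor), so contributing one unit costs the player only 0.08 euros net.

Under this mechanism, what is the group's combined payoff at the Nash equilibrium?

1134.00 euros

The effective private return per unit is now (1.6/10) / 0.08 = 2.0000 > 1, so every player's dominant strategy flips to full contribution.
So the Nash equilibrium is full contribution by all 10; the group earns 10 × (45 × 0.92 + 1.6 × 45) = 1134.00.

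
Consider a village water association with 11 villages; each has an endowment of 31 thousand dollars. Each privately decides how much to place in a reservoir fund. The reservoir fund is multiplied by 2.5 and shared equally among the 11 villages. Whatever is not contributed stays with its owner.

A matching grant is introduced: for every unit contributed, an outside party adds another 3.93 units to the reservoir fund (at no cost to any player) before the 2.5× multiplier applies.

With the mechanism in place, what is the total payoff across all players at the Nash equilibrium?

4202.83 thousand dollars

With the mechanism, a contributed unit returns 2.5 × 4.93 / 11 = 1.1205 per unit of net cost to the contributor — now above 1 — so contributing fully is weakly dominant for every player.
At the Nash equilibrium everyone contributes 31. Group total payoff = 2.5 × 4.93 × 341 = 4202.83.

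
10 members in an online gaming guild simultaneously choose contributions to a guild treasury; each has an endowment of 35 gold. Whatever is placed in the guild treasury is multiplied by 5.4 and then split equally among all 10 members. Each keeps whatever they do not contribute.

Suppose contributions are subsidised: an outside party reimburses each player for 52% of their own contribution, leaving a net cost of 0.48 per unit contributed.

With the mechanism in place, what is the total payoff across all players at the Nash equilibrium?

2072.00 gold

The effective private return per unit is now (5.4/10) / 0.48 = 1.1250 > 1, so every player's dominant strategy flips to full contribution.
So the Nash equilibrium is full contribution by all 10; the group earns 10 × (35 × 0.52 + 5.4 × 35) = 2072.00.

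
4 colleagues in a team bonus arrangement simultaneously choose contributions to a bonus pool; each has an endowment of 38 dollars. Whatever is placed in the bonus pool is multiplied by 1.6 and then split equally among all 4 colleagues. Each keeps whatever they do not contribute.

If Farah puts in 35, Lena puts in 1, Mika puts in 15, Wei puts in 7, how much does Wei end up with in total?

Total contributed: 35 + 1 + 15 + 7 = 58.
Each receives 1.6 × 58 / 4 = 23.20 from the bonus pool.
Wei keeps 38 − 7 = 31, so Wei's payoff is 31 + 23.20 = 54.20.

54.20 dollars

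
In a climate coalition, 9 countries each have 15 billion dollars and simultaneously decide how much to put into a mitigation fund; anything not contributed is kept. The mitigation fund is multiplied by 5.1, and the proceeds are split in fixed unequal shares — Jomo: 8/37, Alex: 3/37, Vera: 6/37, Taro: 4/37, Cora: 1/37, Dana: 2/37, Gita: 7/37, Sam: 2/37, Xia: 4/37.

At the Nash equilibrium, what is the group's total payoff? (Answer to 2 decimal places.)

Player j's private return per contributed unit is 5.1 × (j's share). Contributing is weakly dominant for j when that share is at least 1/5.1 = 0.1961, and contributing 0 is dominant otherwise.
Only Jomo (8/37) clears that bar, contributing 15; the remaining 8 contribute 0. Total contributed: 15.
The mitigation fund pays out 5.1 × 15 = 76.50 in total (split across the unequal shares, but the aggregate is all that matters for the group sum).
The 8 free-riders keep 15 each, adding 120. Group total = 120 + 76.50 = 196.50.

196.50 billion dollars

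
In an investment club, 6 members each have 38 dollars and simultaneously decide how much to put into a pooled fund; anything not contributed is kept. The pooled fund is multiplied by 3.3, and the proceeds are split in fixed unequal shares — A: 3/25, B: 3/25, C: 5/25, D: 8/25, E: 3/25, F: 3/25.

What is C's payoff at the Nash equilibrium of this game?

63.08 dollars

A player with share s gets back 3.3·s per unit contributed, so full contribution is dominant for anyone with s > 1/3.3 = 0.3030 and zero contribution is dominant for anyone below.
D alone (share 8/25) is above the threshold, contributing 38; the remaining 5 contribute 0. Total contributed: 38.
C keeps 38 and receives 3.3 × 38 × 5/25 = 25.08 from the pooled fund, for a payoff of 63.08.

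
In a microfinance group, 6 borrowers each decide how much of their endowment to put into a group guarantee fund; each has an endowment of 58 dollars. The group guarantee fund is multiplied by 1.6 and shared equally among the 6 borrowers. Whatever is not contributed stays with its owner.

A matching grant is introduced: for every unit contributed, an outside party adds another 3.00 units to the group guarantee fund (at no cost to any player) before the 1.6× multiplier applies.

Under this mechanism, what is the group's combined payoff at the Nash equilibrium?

2227.20 dollars

The effective private return per unit is now 1.6 × 4.00 / 6 = 1.0667 > 1, so every player's dominant strategy flips to full contribution.
So the Nash equilibrium is full contribution by all 6; the group earns 1.6 × 4.00 × 348 = 2227.20.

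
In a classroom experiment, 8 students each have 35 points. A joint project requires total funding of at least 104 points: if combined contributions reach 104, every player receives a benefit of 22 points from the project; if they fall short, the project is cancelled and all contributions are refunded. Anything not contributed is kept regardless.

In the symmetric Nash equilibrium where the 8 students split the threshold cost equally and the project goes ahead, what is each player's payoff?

44 points

Equal share of the threshold: 104/8 = 13.
At this profile no one gains by cutting their contribution: any cut drops the total below 104, the project is cancelled, contributions are refunded, and the deviator ends with 35, which is less than 35 − 13 + 22 = 44. Contributing more than 13 just wastes the excess. So contributing exactly 13 is a best response.
Each player's payoff: 35 − 13 + 22 = 44.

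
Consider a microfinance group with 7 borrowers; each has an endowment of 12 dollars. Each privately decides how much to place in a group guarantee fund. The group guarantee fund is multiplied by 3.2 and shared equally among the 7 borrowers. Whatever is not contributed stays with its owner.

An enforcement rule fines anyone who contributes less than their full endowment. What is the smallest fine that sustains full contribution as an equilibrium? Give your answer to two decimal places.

6.51 dollars

Given the others contribute fully, the best deviation is to contribute 0 (any partial contribution still incurs the fine and gives up units whose private return 0.4571 is below 1).
Deviating from 12 to 0 saves 12 dollars but forfeits the deviator's share of the drop in the group guarantee fund: 3.2/7 × 12 = 5.49.
So the deviation gain is 12 − 5.49 = 6.51, and the fine must be at least 6.51 dollars to wipe it out.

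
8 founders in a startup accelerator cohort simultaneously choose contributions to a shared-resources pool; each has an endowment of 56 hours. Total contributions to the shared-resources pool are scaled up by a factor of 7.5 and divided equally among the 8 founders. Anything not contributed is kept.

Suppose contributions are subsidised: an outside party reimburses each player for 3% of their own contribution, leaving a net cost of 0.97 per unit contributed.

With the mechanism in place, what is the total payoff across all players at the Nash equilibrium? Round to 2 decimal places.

448.00 hours

With the mechanism, a contributed unit returns (7.5/8) / 0.97 = 0.9665 per unit of net cost — still below 1 — so contributing 0 remains dominant for every player.
Everyone keeps their endowment and the group total is 8 × 56 = 448.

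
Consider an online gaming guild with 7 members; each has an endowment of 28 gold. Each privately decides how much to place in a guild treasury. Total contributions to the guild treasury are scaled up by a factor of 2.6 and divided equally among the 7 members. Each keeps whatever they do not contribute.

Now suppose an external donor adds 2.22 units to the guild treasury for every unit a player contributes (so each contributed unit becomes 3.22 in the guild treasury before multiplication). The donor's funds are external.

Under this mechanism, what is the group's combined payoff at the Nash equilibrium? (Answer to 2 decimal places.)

1640.91 gold

With the mechanism, a contributed unit returns 2.6 × 3.22 / 7 = 1.1960 per unit of net cost to the contributor — now above 1 — so contributing fully is weakly dominant for every player.
At the Nash equilibrium everyone contributes 28. Group total payoff = 2.6 × 3.22 × 196 = 1640.91.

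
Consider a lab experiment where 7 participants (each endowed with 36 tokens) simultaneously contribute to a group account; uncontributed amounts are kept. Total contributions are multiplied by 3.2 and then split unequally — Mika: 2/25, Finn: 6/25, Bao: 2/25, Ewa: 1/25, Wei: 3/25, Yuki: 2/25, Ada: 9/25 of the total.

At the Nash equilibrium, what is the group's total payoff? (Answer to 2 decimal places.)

For player j, contributing a unit is worthwhile iff 3.2 × (j's share) ≥ 1, i.e. iff j's share is at least 0.3125.
The only share above 0.3125 is Ada's 9/25, contributing 36; the remaining 6 contribute 0. Total contributed: 36.
The group account pays out 3.2 × 36 = 115.20 in total (split across the unequal shares, but the aggregate is all that matters for the group sum).
The 6 free-riders keep 36 each, adding 216. Group total = 216 + 115.20 = 331.20.

331.20 tokens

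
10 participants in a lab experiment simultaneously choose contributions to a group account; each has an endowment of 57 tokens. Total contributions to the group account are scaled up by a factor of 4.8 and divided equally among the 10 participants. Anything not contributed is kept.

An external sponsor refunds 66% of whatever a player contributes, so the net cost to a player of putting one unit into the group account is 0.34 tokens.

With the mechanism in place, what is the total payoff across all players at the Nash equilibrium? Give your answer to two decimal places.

3112.20 tokens

With the mechanism, a contributed unit returns (4.8/10) / 0.34 = 1.4118 per unit of net cost to the contributor — now above 1 — so contributing fully is weakly dominant for every player.
So the Nash equilibrium is full contribution by all 10; the group earns 10 × (57 × 0.66 + 4.8 × 57) = 3112.20.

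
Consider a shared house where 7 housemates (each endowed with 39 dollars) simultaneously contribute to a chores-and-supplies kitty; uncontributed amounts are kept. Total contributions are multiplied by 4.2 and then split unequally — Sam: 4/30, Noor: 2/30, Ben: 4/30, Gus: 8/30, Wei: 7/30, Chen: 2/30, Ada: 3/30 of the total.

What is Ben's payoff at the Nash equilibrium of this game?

Each unit j contributes comes back to j as 4.2 × (j's share), so j prefers to contribute only if that share exceeds 1/4.2 = 0.2381; otherwise keeping the unit dominates.
Only Gus (8/30) clears that bar, contributing 39; the remaining 6 contribute 0. Total contributed: 39.
Ben keeps 39 and receives 4.2 × 39 × 4/30 = 21.84 from the chores-and-supplies kitty, for a payoff of 60.84.

60.84 dollars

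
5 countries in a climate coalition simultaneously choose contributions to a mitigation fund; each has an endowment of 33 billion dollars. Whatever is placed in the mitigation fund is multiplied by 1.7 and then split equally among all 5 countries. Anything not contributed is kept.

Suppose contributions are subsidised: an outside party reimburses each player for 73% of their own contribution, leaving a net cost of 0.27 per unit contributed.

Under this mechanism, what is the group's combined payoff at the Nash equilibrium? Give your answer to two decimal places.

400.95 billion dollars

With the mechanism, a contributed unit returns (1.7/5) / 0.27 = 1.2593 per unit of net cost to the contributor — now above 1 — so contributing fully is weakly dominant for every player.
At the Nash equilibrium everyone contributes 33. Group total payoff = 5 × (33 × 0.73 + 1.7 × 33) = 400.95.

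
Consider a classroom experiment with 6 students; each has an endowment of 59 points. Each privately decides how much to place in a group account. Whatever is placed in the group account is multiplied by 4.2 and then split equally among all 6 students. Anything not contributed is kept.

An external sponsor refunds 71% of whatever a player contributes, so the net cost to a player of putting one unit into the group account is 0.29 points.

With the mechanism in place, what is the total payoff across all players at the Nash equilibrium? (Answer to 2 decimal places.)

Under the mechanism each unit contributed yields (4.2/6) / 0.29 = 2.4138 back to its contributor per unit of net cost, which exceeds 1, making full contribution the dominant choice for everyone.
So the Nash equilibrium is full contribution by all 6; the group earns 6 × (59 × 0.71 + 4.2 × 59) = 1738.14.

1738.14 points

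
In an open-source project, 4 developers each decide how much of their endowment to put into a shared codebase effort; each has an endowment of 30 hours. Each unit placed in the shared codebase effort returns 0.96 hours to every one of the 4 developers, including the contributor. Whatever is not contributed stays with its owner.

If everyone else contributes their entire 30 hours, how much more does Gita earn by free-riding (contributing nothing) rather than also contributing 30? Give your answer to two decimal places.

Switching from a contribution of 30 to 0 lets Gita keep an extra 30 hours, but lowers the shared codebase effort by 30, which costs Gita their own share of that drop: 0.96 × 30 = 28.80.
Net gain = 30 − 28.80 = 1.20. The private return per contributed unit (0.96) is below 1, so free-riding is indeed the best response regardless of what the others do.

1.20 hours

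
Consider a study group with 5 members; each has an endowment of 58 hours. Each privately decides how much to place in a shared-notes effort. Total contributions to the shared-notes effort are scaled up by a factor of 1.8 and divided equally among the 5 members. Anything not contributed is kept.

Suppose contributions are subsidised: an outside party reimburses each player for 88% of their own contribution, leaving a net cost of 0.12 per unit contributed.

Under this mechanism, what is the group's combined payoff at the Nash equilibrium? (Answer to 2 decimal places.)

Under the mechanism each unit contributed yields (1.8/5) / 0.12 = 3.0000 back to its contributor per unit of net cost, which exceeds 1, making full contribution the dominant choice for everyone.
At the Nash equilibrium everyone contributes 58. Group total payoff = 5 × (58 × 0.88 + 1.8 × 58) = 777.20.

777.20 hours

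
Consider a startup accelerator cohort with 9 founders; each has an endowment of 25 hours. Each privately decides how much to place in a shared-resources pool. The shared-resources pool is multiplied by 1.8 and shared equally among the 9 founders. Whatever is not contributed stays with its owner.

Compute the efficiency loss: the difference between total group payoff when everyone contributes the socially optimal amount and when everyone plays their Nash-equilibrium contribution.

Each contributed unit returns 1.8/9 = 0.2000 to its contributor — below 1 — so contributing 0 is dominant for every player. At the Nash equilibrium everyone keeps their 25, and the group total is 9 × 25 = 225.
Each contributed unit returns 1.800 to the group as a whole (0.2000 to each of 9 players), which exceeds 1, so the social optimum is full contribution: group total = 1.800 × 225 = 405.00.
Efficiency loss = 405.00 − 225 = 180.00.

180.00 hours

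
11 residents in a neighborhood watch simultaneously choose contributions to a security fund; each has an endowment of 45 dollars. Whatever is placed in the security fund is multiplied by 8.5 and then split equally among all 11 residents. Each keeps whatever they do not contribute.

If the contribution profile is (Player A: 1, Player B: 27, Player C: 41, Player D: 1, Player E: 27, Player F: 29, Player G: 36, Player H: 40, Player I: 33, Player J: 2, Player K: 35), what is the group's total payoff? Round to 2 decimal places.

2535.00 dollars

Total contributed: 1 + 27 + 41 + 1 + 27 + 29 + 36 + 40 + 33 + 2 + 35 = 272; total kept: 11 × 45 − 272 = 223.
The security fund pays out 8.5 × 272 = 2312.00 in aggregate.
Group total = 223 + 2312.00 = 2535.00.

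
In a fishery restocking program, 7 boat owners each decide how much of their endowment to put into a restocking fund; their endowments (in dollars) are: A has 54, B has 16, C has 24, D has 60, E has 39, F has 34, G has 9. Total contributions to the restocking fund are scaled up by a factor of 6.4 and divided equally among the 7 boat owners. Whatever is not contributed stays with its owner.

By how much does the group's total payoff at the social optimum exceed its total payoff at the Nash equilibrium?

1274.40 dollars

The private return per contributed unit is 6.4/7 = 0.9143 < 1 for every player regardless of endowment, so the Nash equilibrium is zero contribution and the group total is Σ E_j = 54 + 16 + 24 + 60 + 39 + 34 + 9 = 236.
Each contributed unit returns 6.400 to the group, so the social optimum is full contribution by everyone: group total = 6.400 × 236 = 1510.40.
Efficiency loss = (6.400 − 1) × 236 = 1274.40.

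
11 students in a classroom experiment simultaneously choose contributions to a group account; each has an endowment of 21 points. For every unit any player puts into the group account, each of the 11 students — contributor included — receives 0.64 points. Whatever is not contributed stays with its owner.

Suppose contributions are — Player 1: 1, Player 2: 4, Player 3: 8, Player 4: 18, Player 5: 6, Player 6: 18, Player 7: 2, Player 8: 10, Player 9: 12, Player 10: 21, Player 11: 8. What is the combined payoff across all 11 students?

Total contributed: 1 + 4 + 8 + 18 + 6 + 18 + 2 + 10 + 12 + 21 + 8 = 108; total kept: 11 × 21 − 108 = 123.
The group account pays out 0.64 × 11 × 108 = 760.32 in aggregate.
Group total = 123 + 760.32 = 883.32.

883.32 points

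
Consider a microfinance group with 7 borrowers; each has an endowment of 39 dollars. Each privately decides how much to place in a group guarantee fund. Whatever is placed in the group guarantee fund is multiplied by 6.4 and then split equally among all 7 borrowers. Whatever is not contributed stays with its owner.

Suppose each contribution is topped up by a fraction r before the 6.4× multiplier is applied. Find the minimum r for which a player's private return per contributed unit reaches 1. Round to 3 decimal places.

0.094

With matching at rate r, one contributed unit becomes (1 + r) in the group guarantee fund and returns 6.4 × (1 + r) / 7 to the contributor.
Setting this equal to 1: 1 + r = 7/6.4 = 1.0938.
So the minimum matching rate is r = 1.0938 − 1 = 0.094.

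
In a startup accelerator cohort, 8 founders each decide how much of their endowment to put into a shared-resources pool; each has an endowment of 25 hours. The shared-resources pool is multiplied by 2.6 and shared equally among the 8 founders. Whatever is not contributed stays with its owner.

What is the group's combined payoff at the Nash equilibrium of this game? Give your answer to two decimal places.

200.00 hours

Each contributed unit returns 2.6/8 = 0.3250 to its contributor — below 1 — so contributing 0 is dominant for every player. At the Nash equilibrium everyone keeps their 25, and the group total is 8 × 25 = 200.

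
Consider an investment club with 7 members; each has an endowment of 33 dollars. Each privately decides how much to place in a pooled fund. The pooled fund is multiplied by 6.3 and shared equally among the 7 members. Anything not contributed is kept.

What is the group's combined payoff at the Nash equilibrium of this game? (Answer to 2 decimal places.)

231.00 dollars

Each contributed unit returns 6.3/7 = 0.9000 to its contributor — below 1 — so contributing 0 is dominant for every player. At the Nash equilibrium everyone keeps their 33, and the group total is 7 × 33 = 231.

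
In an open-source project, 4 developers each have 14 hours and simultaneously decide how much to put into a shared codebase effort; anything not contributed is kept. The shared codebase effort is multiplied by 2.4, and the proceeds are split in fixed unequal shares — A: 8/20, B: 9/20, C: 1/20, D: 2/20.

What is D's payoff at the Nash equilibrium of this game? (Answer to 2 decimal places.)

17.36 hours

A player with share s gets back 2.4·s per unit contributed, so full contribution is dominant for anyone with s > 1/2.4 = 0.4167 and zero contribution is dominant for anyone below.
B alone (share 9/20) is above the threshold, contributing 14; the remaining 3 contribute 0. Total contributed: 14.
D keeps 14 and receives 2.4 × 14 × 2/20 = 3.36 from the shared codebase effort, for a payoff of 17.36.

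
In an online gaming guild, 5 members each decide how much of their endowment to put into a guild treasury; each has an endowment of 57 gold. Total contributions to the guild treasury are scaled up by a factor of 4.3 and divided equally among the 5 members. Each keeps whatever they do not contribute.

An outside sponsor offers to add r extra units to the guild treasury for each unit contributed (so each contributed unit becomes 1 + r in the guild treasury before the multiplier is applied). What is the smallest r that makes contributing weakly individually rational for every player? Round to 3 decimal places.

0.163

With matching at rate r, one contributed unit becomes (1 + r) in the guild treasury and returns 4.3 × (1 + r) / 5 to the contributor.
Setting this equal to 1: 1 + r = 5/4.3 = 1.1628.
So the minimum matching rate is r = 1.1628 − 1 = 0.163.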